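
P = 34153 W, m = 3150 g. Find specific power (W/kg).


Convert: m = 3150 g = 3.15 kg
SP = P / m = 34153 / 3.15 = 10840 W/kg

10840 W/kg


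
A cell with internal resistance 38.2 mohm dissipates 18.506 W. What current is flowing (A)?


Convert: R = 38.2 mohm = 0.0382 ohm
I = sqrt(Q / R) = sqrt(18.506 / 0.0382) = sqrt(484.45) = 22.01 A

22.01 A


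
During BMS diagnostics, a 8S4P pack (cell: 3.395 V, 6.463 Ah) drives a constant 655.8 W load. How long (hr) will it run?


Step 1: E_pack = Ns * V_cell * Np * C_cell = 8 * 3.395 * 4 * 6.463 = 702.14 Wh
Step 2: t = E_pack / P = 702.14 / 655.8 = 1.071 hr

1.071 hr


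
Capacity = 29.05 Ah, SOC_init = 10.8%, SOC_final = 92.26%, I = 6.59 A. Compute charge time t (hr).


Step 1: dSOC = 92.26% - 10.8% = 81.46%
Step 2: delta_Ah = 29.05 * 81.46 / 100 = 23.664 Ah
Step 3: t = 23.664 / 6.59 = 3.591 hr

3.591 hr


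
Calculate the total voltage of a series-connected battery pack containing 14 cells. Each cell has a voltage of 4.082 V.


V_pack = n * V_cell = 14 * 4.082 = 57.148 V

57.148 V


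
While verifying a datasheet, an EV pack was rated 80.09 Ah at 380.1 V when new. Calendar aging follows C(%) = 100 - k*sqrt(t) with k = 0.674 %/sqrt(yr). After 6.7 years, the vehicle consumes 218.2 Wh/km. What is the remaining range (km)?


Step 1: capacity retention = 100 - 0.674 * sqrt(6.7) = 100 - 0.674 * 2.5884 = 98.255%
Step 2: C_now = 80.09 * 98.255/100 = 78.692 Ah
Step 3: E_pack = V * C_now = 380.1 * 78.692 = 29911 Wh
Step 4: range = E_pack / consumption = 29911 / 218.2 = 137.1 km

137.1 km


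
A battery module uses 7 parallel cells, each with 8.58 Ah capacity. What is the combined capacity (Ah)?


Parallel capacities add: 7 * 8.58 Ah = 60.06 Ah

60.06 Ah


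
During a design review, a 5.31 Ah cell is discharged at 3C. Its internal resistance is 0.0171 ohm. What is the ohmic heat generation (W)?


Step 1: I = C_rate * capacity = 3 * 5.31 = 15.93 A
Step 2: Q = I^2 * R = 15.93^2 * 0.0171 = 253.76 * 0.0171 = 4.339 W

4.339 W


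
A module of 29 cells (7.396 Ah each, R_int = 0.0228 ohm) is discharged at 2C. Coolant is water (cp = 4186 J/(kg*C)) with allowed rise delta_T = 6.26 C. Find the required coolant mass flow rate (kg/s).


Step 1: I = 2 * 7.396 = 14.792 A
Step 2: Q_cell = I^2 * R = 14.792^2 * 0.0228 = 4.9887 W
Step 3: Q_total = 29 * 4.9887 = 144.67 W
Step 4: m_dot = Q_total / (cp * dT) = 144.67 / (4186 * 6.26) = 0.005521 kg/s

0.005521 kg/s


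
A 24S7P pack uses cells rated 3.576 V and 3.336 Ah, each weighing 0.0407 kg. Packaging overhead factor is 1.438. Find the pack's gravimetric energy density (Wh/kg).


Step 1: V_pack = 24 * 3.576 = 85.824 V
Step 2: C_pack = 7 * 3.336 = 23.352 Ah
Step 3: E_pack = V_pack * C_pack = 85.824 * 23.352 = 2004.2 Wh
Step 4: m_pack = 24 * 7 * 0.0407 * 1.438 = 9.8325 kg
Step 5: ED = E_pack / m_pack = 2004.2 / 9.8325 = 203.8 Wh/kg

203.8 Wh/kg


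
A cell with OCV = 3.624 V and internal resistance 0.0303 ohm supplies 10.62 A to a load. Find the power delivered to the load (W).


Step 1: V_terminal = OCV - I*R = 3.624 - 10.62 * 0.0303 = 3.3022 V
Step 2: P_out = V_terminal * I = 3.3022 * 10.62 = 35.07 W

35.07 W


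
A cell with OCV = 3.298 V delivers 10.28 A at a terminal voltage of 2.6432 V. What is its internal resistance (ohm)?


R = (OCV - V) / I = (3.298 - 2.6432) / 10.28 = 0.06370 ohm

0.06370 ohm


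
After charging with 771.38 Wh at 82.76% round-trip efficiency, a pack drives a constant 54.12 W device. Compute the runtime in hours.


Step 1: E_discharge = eta/100 * E_charge = 82.76/100 * 771.38 = 638.39 Wh
Step 2: t = E_discharge / P = 638.39 / 54.12 = 11.80 hr

11.80 hr


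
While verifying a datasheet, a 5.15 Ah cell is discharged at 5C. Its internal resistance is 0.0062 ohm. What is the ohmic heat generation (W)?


Step 1: I = C_rate * capacity = 5 * 5.15 = 25.75 A
Step 2: Q = I^2 * R = 25.75^2 * 0.0062 = 663.06 * 0.0062 = 4.111 W

4.111 W


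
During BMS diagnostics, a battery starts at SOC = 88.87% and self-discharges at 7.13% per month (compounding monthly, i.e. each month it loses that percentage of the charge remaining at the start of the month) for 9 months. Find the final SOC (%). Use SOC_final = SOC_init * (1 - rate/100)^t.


Monthly retention factor = 1 - 7.13/100 = 0.9287
Over 9 months: factor^9 = 0.5139
SOC_final = 88.87 * 0.5139 = 45.67%

45.67%


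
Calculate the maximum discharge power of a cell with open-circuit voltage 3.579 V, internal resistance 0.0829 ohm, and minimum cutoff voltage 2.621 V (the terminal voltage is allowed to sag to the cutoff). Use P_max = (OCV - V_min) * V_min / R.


P_max = (OCV - V_min) * V_min / R = (3.579 - 2.621) * 2.621 / 0.0829 = 0.958 * 2.621 / 0.0829 = 30.29 W

30.29 W


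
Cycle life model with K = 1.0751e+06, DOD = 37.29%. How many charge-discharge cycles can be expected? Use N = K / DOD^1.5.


DOD^1.5 = 227.71
N = K / DOD^1.5 = 1.0751e+06 / 227.71 = 4721

4721 cycles


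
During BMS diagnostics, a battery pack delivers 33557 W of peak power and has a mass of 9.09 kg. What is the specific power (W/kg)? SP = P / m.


Specific power = 33557 W / 9.09 kg = 3692 W/kg

3692 W/kg


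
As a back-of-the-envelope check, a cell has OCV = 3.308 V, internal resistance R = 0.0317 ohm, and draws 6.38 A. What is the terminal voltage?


V = OCV - I*R = 3.308 - 6.38 * 0.0317 = 3.106 V

3.106 V


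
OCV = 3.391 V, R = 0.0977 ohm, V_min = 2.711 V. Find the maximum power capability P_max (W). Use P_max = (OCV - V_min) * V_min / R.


P_max = (OCV - V_min) * V_min / R = (3.391 - 2.711) * 2.711 / 0.0977 = 0.68 * 2.711 / 0.0977 = 18.87 W

18.87 W


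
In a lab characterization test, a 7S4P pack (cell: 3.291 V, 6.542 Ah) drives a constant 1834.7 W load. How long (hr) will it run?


Step 1: E_pack = Ns * V_cell * Np * C_cell = 7 * 3.291 * 4 * 6.542 = 602.83 Wh
Step 2: t = E_pack / P = 602.83 / 1834.7 = 0.3286 hr

0.3286 hr


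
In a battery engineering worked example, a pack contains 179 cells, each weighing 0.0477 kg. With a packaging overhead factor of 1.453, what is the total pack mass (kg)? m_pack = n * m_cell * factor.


m_pack = n * m_cell * overhead = 179 * 0.0477 * 1.453 = 12.41 kg

12.41 kg


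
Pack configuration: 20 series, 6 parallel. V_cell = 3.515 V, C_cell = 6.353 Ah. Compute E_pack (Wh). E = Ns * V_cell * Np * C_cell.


V_pack = 20 * 3.515 = 70.3 V
C_pack = 6 * 6.353 = 38.118 Ah
E = V_pack * C_pack = 70.3 * 38.118 = 2680 Wh

2680 Wh


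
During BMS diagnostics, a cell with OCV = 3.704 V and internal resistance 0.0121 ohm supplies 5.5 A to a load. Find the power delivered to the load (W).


Step 1: V_terminal = OCV - I*R = 3.704 - 5.5 * 0.0121 = 3.6375 V
Step 2: P_out = V_terminal * I = 3.6375 * 5.5 = 20.01 W

20.01 W


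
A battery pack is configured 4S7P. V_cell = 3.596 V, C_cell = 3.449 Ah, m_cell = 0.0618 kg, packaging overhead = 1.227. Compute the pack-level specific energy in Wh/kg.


Step 1: V_pack = 4 * 3.596 = 14.384 V
Step 2: C_pack = 7 * 3.449 = 24.143 Ah
Step 3: E_pack = V_pack * C_pack = 14.384 * 24.143 = 347.27 Wh
Step 4: m_pack = 4 * 7 * 0.0618 * 1.227 = 2.1232 kg
Step 5: ED = E_pack / m_pack = 347.27 / 2.1232 = 163.6 Wh/kg

163.6 Wh/kg


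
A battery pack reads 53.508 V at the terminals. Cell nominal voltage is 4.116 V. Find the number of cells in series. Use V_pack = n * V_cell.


Rearranging: n = V_pack / V_cell = 53.508 / 4.116 = 13 cells

13


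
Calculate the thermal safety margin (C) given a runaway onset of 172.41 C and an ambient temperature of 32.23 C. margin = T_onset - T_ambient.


Safety margin = 172.41 C - 32.23 C = 140.18 C

140.18 C


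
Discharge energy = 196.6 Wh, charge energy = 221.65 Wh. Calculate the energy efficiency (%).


eta_e = E_dis / E_chg * 100 = 196.6 / 221.65 * 100 = 88.70%

88.70%


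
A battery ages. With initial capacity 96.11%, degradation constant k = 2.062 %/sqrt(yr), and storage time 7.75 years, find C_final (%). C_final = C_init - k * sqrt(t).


Step 1: sqrt(7.75 yr) = 2.7839
Step 2: drop = 2.062 * 2.7839 = 5.7404
Step 3: C_final = 96.11 - 5.7404 = 90.37%

90.37%


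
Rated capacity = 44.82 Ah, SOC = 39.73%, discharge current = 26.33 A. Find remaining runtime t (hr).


Step 1: remaining = SOC/100 * C_total = 39.73/100 * 44.82 = 17.807 Ah
Step 2: t = remaining / I = 17.807 / 26.33 = 0.6763 hr

0.6763 hr


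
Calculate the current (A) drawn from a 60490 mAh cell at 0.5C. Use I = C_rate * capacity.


Convert: capacity = 60490 mAh = 60.49 Ah
I = C_rate * capacity = 0.5 * 60.49 = 30.245 A

30.245 A


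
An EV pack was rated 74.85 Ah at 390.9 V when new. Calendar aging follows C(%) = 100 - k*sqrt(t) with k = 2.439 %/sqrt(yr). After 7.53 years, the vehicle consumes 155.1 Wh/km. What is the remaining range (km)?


Step 1: capacity retention = 100 - 2.439 * sqrt(7.53) = 100 - 2.439 * 2.7441 = 93.307%
Step 2: C_now = 74.85 * 93.307/100 = 69.84 Ah
Step 3: E_pack = V * C_now = 390.9 * 69.84 = 27300 Wh
Step 4: range = E_pack / consumption = 27300 / 155.1 = 176.0 km

176.0 km


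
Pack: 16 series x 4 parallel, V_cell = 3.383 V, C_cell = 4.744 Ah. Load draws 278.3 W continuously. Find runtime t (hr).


Step 1: E_pack = Ns * V_cell * Np * C_cell = 16 * 3.383 * 4 * 4.744 = 1027.1 Wh
Step 2: t = E_pack / P = 1027.1 / 278.3 = 3.691 hr

3.691 hr


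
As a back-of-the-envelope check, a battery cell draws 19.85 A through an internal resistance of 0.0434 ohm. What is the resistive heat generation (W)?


I^2 = 394.02
Q = 394.02 * 0.0434 = 17.10 W

17.10 W


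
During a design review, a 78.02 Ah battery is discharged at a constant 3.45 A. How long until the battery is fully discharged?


t = capacity / current = 78.02 / 3.45 = 22.61 hr

22.61 hr


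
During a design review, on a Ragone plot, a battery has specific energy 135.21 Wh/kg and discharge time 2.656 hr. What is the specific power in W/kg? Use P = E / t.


P_specific = E / t = 135.21 / 2.656 = 50.91 W/kg

50.91 W/kg


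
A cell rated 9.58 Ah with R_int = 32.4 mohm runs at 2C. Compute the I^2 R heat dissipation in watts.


Convert: R = 32.4 mohm = 0.0324 ohm
Step 1: I = C_rate * capacity = 2 * 9.58 = 19.16 A
Step 2: Q = I^2 * R = 19.16^2 * 0.0324 = 367.11 * 0.0324 = 11.89 W

11.89 W


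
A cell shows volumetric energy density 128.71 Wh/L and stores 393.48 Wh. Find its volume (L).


V = E / ED = 393.48 / 128.71 = 3.057 L

3.057 L


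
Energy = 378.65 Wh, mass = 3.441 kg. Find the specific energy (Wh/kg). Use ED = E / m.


ED = E / m = 378.65 / 3.441 = 110.0 Wh/kg

110.0 Wh/kg


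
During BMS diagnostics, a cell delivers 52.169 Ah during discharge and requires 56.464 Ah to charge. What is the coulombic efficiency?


eta_c = Q_dis / Q_chg * 100 = 52.169 / 56.464 * 100 = 92.39%

92.39%


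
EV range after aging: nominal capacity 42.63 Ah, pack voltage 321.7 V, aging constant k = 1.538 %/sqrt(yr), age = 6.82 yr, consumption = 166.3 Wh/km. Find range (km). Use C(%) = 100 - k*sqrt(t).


Step 1: capacity retention = 100 - 1.538 * sqrt(6.82) = 100 - 1.538 * 2.6115 = 95.984%
Step 2: C_now = 42.63 * 95.984/100 = 40.918 Ah
Step 3: E_pack = V * C_now = 321.7 * 40.918 = 13163 Wh
Step 4: range = E_pack / consumption = 13163 / 166.3 = 79.15 km

79.15 km


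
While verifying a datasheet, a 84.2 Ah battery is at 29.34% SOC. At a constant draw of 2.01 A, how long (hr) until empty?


Step 1: remaining = SOC/100 * C_total = 29.34/100 * 84.2 = 24.704 Ah
Step 2: t = remaining / I = 24.704 / 2.01 = 12.29 hr

12.29 hr


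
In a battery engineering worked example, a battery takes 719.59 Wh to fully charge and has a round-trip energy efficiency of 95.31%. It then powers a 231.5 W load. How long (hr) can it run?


Step 1: E_discharge = eta/100 * E_charge = 95.31/100 * 719.59 = 685.84 Wh
Step 2: t = E_discharge / P = 685.84 / 231.5 = 2.963 hr

2.963 hr


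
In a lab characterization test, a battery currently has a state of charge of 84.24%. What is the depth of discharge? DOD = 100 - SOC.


DOD = 100 - SOC = 100 - 84.24 = 15.76%

15.76%


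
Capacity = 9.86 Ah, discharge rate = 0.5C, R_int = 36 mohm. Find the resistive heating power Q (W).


Convert: R = 36 mohm = 0.036 ohm
Step 1: I = C_rate * capacity = 0.5 * 9.86 = 4.93 A
Step 2: Q = I^2 * R = 4.93^2 * 0.036 = 24.305 * 0.036 = 0.8750 W

0.8750 W


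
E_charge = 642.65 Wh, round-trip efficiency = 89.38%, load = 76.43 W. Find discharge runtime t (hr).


Step 1: E_discharge = eta/100 * E_charge = 89.38/100 * 642.65 = 574.4 Wh
Step 2: t = E_discharge / P = 574.4 / 76.43 = 7.515 hr

7.515 hr


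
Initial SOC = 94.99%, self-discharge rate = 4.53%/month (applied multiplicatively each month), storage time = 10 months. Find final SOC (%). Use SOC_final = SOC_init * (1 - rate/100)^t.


Monthly retention factor = 1 - 4.53/100 = 0.9547
Over 10 months: factor^10 = 0.62903
SOC_final = 94.99 * 0.62903 = 59.75%

59.75%


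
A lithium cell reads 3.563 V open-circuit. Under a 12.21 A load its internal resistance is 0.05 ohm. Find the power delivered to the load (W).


Step 1: V_terminal = OCV - I*R = 3.563 - 12.21 * 0.05 = 2.9525 V
Step 2: P_out = V_terminal * I = 2.9525 * 12.21 = 36.05 W

36.05 W


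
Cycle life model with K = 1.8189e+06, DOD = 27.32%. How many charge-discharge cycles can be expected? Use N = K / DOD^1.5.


Step 1: DOD^1.5 = 27.32^1.5 = 142.8
Step 2: N = 1.8189e+06 / 142.8 = 12740 cycles

12740 cycles


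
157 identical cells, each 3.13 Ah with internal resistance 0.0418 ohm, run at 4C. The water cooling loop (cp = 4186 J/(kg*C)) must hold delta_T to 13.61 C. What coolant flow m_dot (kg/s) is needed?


Step 1: I = 4 * 3.13 = 12.52 A
Step 2: Q_cell = I^2 * R = 12.52^2 * 0.0418 = 6.5522 W
Step 3: Q_total = 157 * 6.5522 = 1028.7 W
Step 4: m_dot = Q_total / (cp * dT) = 1028.7 / (4186 * 13.61) = 0.01806 kg/s

0.01806 kg/s


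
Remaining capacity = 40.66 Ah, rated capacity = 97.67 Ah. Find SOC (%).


SOC% = 40.66 / 97.67 * 100 = 41.63%

41.63%


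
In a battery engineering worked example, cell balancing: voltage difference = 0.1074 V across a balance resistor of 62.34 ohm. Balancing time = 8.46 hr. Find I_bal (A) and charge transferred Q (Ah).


First, Ohm's law: I_bal = 0.1074 V / 62.34 ohm = 0.0017228 A
Then Q = I * t = 0.0017228 A * 8.46 hr = 0.01457 Ah

I=0.0017228 A, Q=0.01457 Ah


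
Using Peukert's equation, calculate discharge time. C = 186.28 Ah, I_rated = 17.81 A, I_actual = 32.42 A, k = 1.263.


Step 1: t_rated = C / I_rated = 186.28 / 17.81 = 10.459 hr
Step 2: ratio = 17.81 / 32.42 = 0.54935
Step 3: ratio^k = 0.54935^1.263 = 0.46928
Step 4: t = t_rated * ratio^k = 10.459 * 0.46928 = 4.908 hr

4.908 hr


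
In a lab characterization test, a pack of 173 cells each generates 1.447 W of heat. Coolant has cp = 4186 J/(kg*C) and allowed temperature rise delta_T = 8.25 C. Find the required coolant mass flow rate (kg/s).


Step 1: Total heat Q = 173 * 1.447 W = 250.33 W
Step 2: denom = cp * dT = 4186 * 8.25 = 34535
Step 3: m_dot = 250.33 / 34535 = 0.007249 kg/s

0.007249 kg/s


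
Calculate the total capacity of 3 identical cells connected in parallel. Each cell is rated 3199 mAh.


Convert: C_cell = 3199 mAh = 3.199 Ah
C_total = 3 * 3.199 = 9.597 Ah

9.597 Ah


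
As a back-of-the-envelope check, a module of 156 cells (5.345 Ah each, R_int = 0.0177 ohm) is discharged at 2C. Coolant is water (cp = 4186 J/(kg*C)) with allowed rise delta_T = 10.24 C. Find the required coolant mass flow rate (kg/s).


Step 1: I = 2 * 5.345 = 10.69 A
Step 2: Q_cell = I^2 * R = 10.69^2 * 0.0177 = 2.0227 W
Step 3: Q_total = 156 * 2.0227 = 315.54 W
Step 4: m_dot = Q_total / (cp * dT) = 315.54 / (4186 * 10.24) = 0.007361 kg/s

0.007361 kg/s


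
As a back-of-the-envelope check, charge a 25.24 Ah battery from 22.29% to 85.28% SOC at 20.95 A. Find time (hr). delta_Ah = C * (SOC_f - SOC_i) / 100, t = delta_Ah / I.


delta_Ah = 25.24 * (85.28 - 22.29) / 100 = 15.899 Ah
t = delta_Ah / I = 15.899 / 20.95 = 0.7589 hr

0.7589 hr


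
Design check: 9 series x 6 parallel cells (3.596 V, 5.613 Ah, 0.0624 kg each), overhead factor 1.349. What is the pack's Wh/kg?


Step 1: V_pack = 9 * 3.596 = 32.364 V
Step 2: C_pack = 6 * 5.613 = 33.678 Ah
Step 3: E_pack = V_pack * C_pack = 32.364 * 33.678 = 1090 Wh
Step 4: m_pack = 9 * 6 * 0.0624 * 1.349 = 4.5456 kg
Step 5: ED = E_pack / m_pack = 1090 / 4.5456 = 239.8 Wh/kg

239.8 Wh/kg


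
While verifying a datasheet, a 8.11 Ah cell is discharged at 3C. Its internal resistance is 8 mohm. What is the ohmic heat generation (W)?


Convert: R = 8 mohm = 0.008 ohm
Step 1: I = C_rate * capacity = 3 * 8.11 = 24.33 A
Step 2: Q = I^2 * R = 24.33^2 * 0.008 = 591.95 * 0.008 = 4.736 W

4.736 W


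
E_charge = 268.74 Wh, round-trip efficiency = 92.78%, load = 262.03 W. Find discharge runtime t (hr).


Step 1: E_discharge = eta/100 * E_charge = 92.78/100 * 268.74 = 249.34 Wh
Step 2: t = E_discharge / P = 249.34 / 262.03 = 0.9516 hr

0.9516 hr


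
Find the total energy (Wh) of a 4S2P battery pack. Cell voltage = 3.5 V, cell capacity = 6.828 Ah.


V_pack = 4 * 3.5 = 14 V
C_pack = 2 * 6.828 = 13.656 Ah
E = V_pack * C_pack = 14 * 13.656 = 191.2 Wh

191.2 Wh


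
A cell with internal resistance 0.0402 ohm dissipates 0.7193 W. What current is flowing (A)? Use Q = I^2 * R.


I = sqrt(Q / R) = sqrt(0.7193 / 0.0402) = sqrt(17.893) = 4.230 A

4.230 A


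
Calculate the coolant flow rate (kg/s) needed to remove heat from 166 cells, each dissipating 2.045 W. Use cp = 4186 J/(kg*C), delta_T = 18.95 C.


Q_total = 166 * 2.045 = 339.47 W
m_dot = Q_total / (cp * dT) = 339.47 / (4186 * 18.95) = 0.004279 kg/s

0.004279 kg/s


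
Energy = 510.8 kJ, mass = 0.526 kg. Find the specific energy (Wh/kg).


Convert: E = 510.8 kJ = 141.89 Wh
ED = E / m = 141.89 / 0.526 = 269.8 Wh/kg

269.8 Wh/kg


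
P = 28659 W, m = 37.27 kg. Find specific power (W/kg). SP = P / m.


SP = P / m = 28659 / 37.27 = 769.0 W/kg

769.0 W/kg


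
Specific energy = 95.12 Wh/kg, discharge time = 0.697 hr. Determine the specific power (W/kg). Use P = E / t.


P_specific = E / t = 95.12 / 0.697 = 136.5 W/kg

136.5 W/kg


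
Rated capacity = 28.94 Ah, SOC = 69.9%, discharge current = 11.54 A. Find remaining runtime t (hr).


Step 1: remaining = SOC/100 * C_total = 69.9/100 * 28.94 = 20.229 Ah
Step 2: t = remaining / I = 20.229 / 11.54 = 1.753 hr

1.753 hr


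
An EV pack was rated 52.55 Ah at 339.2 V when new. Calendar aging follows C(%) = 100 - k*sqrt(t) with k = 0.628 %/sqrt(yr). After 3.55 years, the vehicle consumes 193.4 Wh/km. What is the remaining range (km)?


Step 1: capacity retention = 100 - 0.628 * sqrt(3.55) = 100 - 0.628 * 1.8841 = 98.817%
Step 2: C_now = 52.55 * 98.817/100 = 51.928 Ah
Step 3: E_pack = V * C_now = 339.2 * 51.928 = 17614 Wh
Step 4: range = E_pack / consumption = 17614 / 193.4 = 91.08 km

91.08 km


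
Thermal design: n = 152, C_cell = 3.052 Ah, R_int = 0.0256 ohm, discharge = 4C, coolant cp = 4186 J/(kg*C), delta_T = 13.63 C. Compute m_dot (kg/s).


Step 1: I = 4 * 3.052 = 12.208 A
Step 2: Q_cell = I^2 * R = 12.208^2 * 0.0256 = 3.8153 W
Step 3: Q_total = 152 * 3.8153 = 579.93 W
Step 4: m_dot = Q_total / (cp * dT) = 579.93 / (4186 * 13.63) = 0.01016 kg/s

0.01016 kg/s


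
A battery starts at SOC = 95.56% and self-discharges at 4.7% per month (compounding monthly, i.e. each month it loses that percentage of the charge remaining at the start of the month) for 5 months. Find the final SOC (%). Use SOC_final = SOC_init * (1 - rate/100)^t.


decay = (1 - 4.7/100)^5 = 0.78608
SOC_final = 95.56 * 0.78608 = 75.12%

75.12%


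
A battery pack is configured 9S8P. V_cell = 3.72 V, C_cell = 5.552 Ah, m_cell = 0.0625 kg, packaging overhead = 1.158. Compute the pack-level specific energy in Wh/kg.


Step 1: V_pack = 9 * 3.72 = 33.48 V
Step 2: C_pack = 8 * 5.552 = 44.416 Ah
Step 3: E_pack = V_pack * C_pack = 33.48 * 44.416 = 1487 Wh
Step 4: m_pack = 9 * 8 * 0.0625 * 1.158 = 5.211 kg
Step 5: ED = E_pack / m_pack = 1487 / 5.211 = 285.4 Wh/kg

285.4 Wh/kg


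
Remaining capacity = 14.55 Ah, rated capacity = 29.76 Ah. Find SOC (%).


SOC = (remaining / total) * 100 = (14.55 / 29.76) * 100 = 48.89%

48.89%


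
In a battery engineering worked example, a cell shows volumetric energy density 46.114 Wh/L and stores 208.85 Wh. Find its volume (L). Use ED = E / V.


V = E / ED = 208.85 / 46.114 = 4.529 L

4.529 L


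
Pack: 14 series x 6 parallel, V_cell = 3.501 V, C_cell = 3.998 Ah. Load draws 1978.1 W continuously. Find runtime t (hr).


Step 1: E_pack = Ns * V_cell * Np * C_cell = 14 * 3.501 * 6 * 3.998 = 1175.7 Wh
Step 2: t = E_pack / P = 1175.7 / 1978.1 = 0.5944 hr

0.5944 hr


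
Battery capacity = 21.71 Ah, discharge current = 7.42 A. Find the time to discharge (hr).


Runtime = 21.71 Ah / 7.42 A = 2.926 hr

2.926 hr


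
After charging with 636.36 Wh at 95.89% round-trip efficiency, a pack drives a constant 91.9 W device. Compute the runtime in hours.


Step 1: E_discharge = eta/100 * E_charge = 95.89/100 * 636.36 = 610.21 Wh
Step 2: t = E_discharge / P = 610.21 / 91.9 = 6.640 hr

6.640 hr


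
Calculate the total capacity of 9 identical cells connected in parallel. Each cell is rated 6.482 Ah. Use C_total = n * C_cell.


Parallel capacities add: 9 * 6.482 Ah = 58.338 Ah

58.338 Ah


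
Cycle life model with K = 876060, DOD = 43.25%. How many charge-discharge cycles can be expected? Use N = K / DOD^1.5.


DOD^1.5 = 284.43
N = K / DOD^1.5 = 876060 / 284.43 = 3080

3080 cycles


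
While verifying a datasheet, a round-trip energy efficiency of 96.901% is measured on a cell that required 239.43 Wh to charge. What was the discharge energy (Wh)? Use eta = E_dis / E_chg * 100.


E_dis = eta/100 * E_chg = 96.901/100 * 239.43 = 232.0 Wh

232.0 Wh


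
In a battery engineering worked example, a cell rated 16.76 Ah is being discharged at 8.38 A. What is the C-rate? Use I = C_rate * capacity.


C_rate = I / capacity = 8.38 / 16.76 = 0.5C

0.5C


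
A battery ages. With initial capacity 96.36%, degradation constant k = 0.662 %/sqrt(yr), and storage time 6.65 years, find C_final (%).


Step 1: sqrt(6.65 yr) = 2.5788
Step 2: drop = 0.662 * 2.5788 = 1.7072
Step 3: C_final = 96.36 - 1.7072 = 94.65%

94.65%


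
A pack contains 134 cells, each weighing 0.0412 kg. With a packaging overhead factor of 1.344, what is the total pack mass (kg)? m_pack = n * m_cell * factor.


Cell mass sum = 134 * 0.0412 = 5.5208 kg
With overhead 1.344: m_pack = 5.5208 * 1.344 = 7.420 kg

7.420 kg


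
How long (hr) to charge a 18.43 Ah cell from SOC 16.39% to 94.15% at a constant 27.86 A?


delta_Ah = 18.43 * (94.15 - 16.39) / 100 = 14.331 Ah
t = delta_Ah / I = 14.331 / 27.86 = 0.5144 hr

0.5144 hr


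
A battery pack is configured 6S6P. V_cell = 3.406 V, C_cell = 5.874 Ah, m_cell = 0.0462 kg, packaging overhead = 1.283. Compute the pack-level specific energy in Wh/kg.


Step 1: V_pack = 6 * 3.406 = 20.436 V
Step 2: C_pack = 6 * 5.874 = 35.244 Ah
Step 3: E_pack = V_pack * C_pack = 20.436 * 35.244 = 720.25 Wh
Step 4: m_pack = 6 * 6 * 0.0462 * 1.283 = 2.1339 kg
Step 5: ED = E_pack / m_pack = 720.25 / 2.1339 = 337.5 Wh/kg

337.5 Wh/kg


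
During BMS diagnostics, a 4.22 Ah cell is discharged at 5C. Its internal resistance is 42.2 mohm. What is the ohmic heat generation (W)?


Convert: R = 42.2 mohm = 0.0422 ohm
Step 1: I = C_rate * capacity = 5 * 4.22 = 21.1 A
Step 2: Q = I^2 * R = 21.1^2 * 0.0422 = 445.21 * 0.0422 = 18.79 W

18.79 W


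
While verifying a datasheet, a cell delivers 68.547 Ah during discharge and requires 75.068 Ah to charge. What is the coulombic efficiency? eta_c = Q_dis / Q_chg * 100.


eta_c = Q_dis / Q_chg * 100 = 68.547 / 75.068 * 100 = 91.31%

91.31%


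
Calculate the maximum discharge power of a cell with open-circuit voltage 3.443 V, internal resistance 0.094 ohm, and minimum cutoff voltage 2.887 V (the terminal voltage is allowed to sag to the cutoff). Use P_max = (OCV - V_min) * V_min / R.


dV = OCV - V_min = 0.556 V (so I_max = dV / R)
P_max = dV * V_min / R = 0.556 * 2.887 / 0.094 = 17.08 W

17.08 W


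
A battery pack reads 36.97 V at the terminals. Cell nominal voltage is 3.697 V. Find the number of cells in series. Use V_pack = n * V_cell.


n = V_pack / V_cell = 36.97 / 3.697 = 10

10


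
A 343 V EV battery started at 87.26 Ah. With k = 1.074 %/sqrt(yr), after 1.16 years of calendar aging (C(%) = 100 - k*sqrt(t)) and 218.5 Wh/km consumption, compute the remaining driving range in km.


Step 1: capacity retention = 100 - 1.074 * sqrt(1.16) = 100 - 1.074 * 1.077 = 98.843%
Step 2: C_now = 87.26 * 98.843/100 = 86.25 Ah
Step 3: E_pack = V * C_now = 343 * 86.25 = 29584 Wh
Step 4: range = E_pack / consumption = 29584 / 218.5 = 135.4 km

135.4 km


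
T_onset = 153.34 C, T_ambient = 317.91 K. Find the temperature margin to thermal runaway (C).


Convert: T_ambient = 317.91 K = 44.76 C
margin = 153.34 - 44.76 = 108.58 C

108.58 C


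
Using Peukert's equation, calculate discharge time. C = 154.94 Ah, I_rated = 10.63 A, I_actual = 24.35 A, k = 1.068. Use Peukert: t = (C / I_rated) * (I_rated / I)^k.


t_rated = C / I_rated = 154.94 / 10.63 = 14.576 hr
(I_rated/I)^k = (0.43655)^1.068 = 0.41263
t = t_rated * (I_rated/I)^k = 14.576 * 0.41263 = 6.014 hr

6.014 hr


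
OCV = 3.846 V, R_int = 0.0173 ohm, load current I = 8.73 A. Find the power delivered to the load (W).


Step 1: V_terminal = OCV - I*R = 3.846 - 8.73 * 0.0173 = 3.695 V
Step 2: P_out = V_terminal * I = 3.695 * 8.73 = 32.26 W

32.26 W


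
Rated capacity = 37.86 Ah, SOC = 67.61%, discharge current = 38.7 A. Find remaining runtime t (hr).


Step 1: remaining = SOC/100 * C_total = 67.61/100 * 37.86 = 25.597 Ah
Step 2: t = remaining / I = 25.597 / 38.7 = 0.6614 hr

0.6614 hr


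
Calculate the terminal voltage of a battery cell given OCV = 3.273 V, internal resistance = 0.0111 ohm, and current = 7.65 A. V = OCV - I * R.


V = OCV - I*R = 3.273 - 7.65 * 0.0111 = 3.188 V

3.188 V


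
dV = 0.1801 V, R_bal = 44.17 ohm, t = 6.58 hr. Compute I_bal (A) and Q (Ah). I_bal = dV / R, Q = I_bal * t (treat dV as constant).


I_bal = dV / R = 0.1801 / 44.17 = 0.0040774 A
Q = I_bal * t = 0.0040774 * 6.58 = 0.02683 Ah

I=0.0040774 A, Q=0.02683 Ah


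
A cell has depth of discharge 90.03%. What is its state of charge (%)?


SOC = 100 - DOD = 100 - 90.03 = 9.97%

9.97%


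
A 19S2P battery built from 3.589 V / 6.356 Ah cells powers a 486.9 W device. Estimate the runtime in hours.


Step 1: E_pack = Ns * V_cell * Np * C_cell = 19 * 3.589 * 2 * 6.356 = 866.84 Wh
Step 2: t = E_pack / P = 866.84 / 486.9 = 1.780 hr

1.780 hr


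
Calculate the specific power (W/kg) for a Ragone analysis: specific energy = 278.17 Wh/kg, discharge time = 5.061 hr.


Specific power = 278.17 Wh/kg / 5.061 hr = 54.96 W/kg

54.96 W/kg


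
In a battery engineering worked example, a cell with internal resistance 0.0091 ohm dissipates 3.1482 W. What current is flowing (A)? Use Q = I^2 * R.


I = sqrt(Q / R) = sqrt(3.1482 / 0.0091) = sqrt(345.96) = 18.60 A

18.60 A


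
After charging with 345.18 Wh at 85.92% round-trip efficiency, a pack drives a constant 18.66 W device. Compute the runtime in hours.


Step 1: E_discharge = eta/100 * E_charge = 85.92/100 * 345.18 = 296.58 Wh
Step 2: t = E_discharge / P = 296.58 / 18.66 = 15.89 hr

15.89 hr


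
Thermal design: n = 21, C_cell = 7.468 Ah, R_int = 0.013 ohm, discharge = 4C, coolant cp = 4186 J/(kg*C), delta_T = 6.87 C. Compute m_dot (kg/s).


Step 1: I = 4 * 7.468 = 29.872 A
Step 2: Q_cell = I^2 * R = 29.872^2 * 0.013 = 11.6 W
Step 3: Q_total = 21 * 11.6 = 243.6 W
Step 4: m_dot = Q_total / (cp * dT) = 243.6 / (4186 * 6.87) = 0.008471 kg/s

0.008471 kg/s


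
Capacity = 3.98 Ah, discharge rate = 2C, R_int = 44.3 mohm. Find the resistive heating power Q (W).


Convert: R = 44.3 mohm = 0.0443 ohm
Step 1: I = C_rate * capacity = 2 * 3.98 = 7.96 A
Step 2: Q = I^2 * R = 7.96^2 * 0.0443 = 63.362 * 0.0443 = 2.807 W

2.807 W


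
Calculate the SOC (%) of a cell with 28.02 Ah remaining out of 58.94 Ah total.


SOC% = 28.02 / 58.94 * 100 = 47.54%

47.54%


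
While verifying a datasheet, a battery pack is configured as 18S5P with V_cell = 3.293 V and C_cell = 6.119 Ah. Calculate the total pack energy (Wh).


V_pack = 18 * 3.293 = 59.274 V
C_pack = 5 * 6.119 = 30.595 Ah
E = V_pack * C_pack = 59.274 * 30.595 = 1813 Wh

1813 Wh


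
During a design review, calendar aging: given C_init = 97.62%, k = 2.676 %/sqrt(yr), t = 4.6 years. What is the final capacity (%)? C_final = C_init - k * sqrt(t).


Step 1: sqrt(4.6 yr) = 2.1448
Step 2: drop = 2.676 * 2.1448 = 5.7395
Step 3: C_final = 97.62 - 5.7395 = 91.88%

91.88%


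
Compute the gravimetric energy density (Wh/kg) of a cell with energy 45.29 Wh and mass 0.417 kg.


Specific energy = 45.29 Wh / 0.417 kg = 108.6 Wh/kg

108.6 Wh/kg


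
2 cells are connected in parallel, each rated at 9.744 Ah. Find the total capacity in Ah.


C_total = 2 * 9.744 = 19.488 Ah

19.488 Ah


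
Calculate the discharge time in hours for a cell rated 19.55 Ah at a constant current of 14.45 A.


t = capacity / current = 19.55 / 14.45 = 1.353 hr

1.353 hr


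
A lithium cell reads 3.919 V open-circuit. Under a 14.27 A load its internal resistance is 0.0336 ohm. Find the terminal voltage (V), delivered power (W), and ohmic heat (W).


Step 1: V_terminal = OCV - I*R = 3.919 - 14.27 * 0.0336 = 3.4395 V
Step 2: P_out = V_terminal * I = 3.4395 * 14.27 = 49.08 W
Step 3: Q = I^2 * R = 14.27^2 * 0.0336 = 6.842 W

V=3.4395 V, P=49.08 W, Q=6.842 W


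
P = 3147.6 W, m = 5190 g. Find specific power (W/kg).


Convert: m = 5190 g = 5.19 kg
SP = P / m = 3147.6 / 5.19 = 606.5 W/kg

606.5 W/kg


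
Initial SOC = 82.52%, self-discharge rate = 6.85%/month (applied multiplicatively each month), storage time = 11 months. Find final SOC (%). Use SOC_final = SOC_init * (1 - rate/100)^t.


decay = (1 - 6.85/100)^11 = 0.45815
SOC_final = 82.52 * 0.45815 = 37.81%

37.81%


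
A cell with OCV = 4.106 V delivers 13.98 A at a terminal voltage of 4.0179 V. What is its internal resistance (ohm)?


R = (OCV - V) / I = (4.106 - 4.0179) / 13.98 = 0.006302 ohm

0.006302 ohm


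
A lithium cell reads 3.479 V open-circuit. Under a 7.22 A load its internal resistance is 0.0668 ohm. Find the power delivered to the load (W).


Step 1: V_terminal = OCV - I*R = 3.479 - 7.22 * 0.0668 = 2.9967 V
Step 2: P_out = V_terminal * I = 2.9967 * 7.22 = 21.64 W

21.64 W


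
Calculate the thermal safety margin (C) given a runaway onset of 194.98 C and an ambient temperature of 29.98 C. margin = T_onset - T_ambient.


margin = T_onset - T_ambient = 194.98 - 29.98 = 165 C

165 C


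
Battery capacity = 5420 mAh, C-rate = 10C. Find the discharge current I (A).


Convert: capacity = 5420 mAh = 5.42 Ah
I = C_rate * capacity = 10 * 5.42 = 54.2 A

54.2 A


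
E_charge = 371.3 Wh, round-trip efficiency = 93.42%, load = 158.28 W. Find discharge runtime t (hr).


Step 1: E_discharge = eta/100 * E_charge = 93.42/100 * 371.3 = 346.87 Wh
Step 2: t = E_discharge / P = 346.87 / 158.28 = 2.191 hr

2.191 hr


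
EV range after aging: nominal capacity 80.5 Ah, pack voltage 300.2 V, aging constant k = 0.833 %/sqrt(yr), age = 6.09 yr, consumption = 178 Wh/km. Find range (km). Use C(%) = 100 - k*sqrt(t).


Step 1: capacity retention = 100 - 0.833 * sqrt(6.09) = 100 - 0.833 * 2.4678 = 97.944%
Step 2: C_now = 80.5 * 97.944/100 = 78.845 Ah
Step 3: E_pack = V * C_now = 300.2 * 78.845 = 23669 Wh
Step 4: range = E_pack / consumption = 23669 / 178 = 133.0 km

133.0 km


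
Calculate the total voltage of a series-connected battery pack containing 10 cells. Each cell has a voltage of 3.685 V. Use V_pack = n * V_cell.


V_pack = n * V_cell = 10 * 3.685 = 36.85 V

36.85 V


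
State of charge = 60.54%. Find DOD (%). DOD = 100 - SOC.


Complement of SOC: DOD = 100% - 60.54% = 39.46%

39.46%


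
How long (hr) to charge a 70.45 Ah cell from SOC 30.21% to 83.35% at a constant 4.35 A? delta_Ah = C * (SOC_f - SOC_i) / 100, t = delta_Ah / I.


delta_Ah = 70.45 * (83.35 - 30.21) / 100 = 37.437 Ah
t = delta_Ah / I = 37.437 / 4.35 = 8.606 hr

8.606 hr


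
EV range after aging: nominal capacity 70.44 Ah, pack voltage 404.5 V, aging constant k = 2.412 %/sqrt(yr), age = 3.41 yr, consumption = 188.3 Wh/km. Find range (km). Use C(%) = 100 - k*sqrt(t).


Step 1: capacity retention = 100 - 2.412 * sqrt(3.41) = 100 - 2.412 * 1.8466 = 95.546%
Step 2: C_now = 70.44 * 95.546/100 = 67.303 Ah
Step 3: E_pack = V * C_now = 404.5 * 67.303 = 27224 Wh
Step 4: range = E_pack / consumption = 27224 / 188.3 = 144.6 km

144.6 km


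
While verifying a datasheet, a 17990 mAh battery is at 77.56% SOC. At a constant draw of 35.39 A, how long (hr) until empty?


Convert: C_total = 17990 mAh = 17.99 Ah
Step 1: remaining = SOC/100 * C_total = 77.56/100 * 17.99 = 13.953 Ah
Step 2: t = remaining / I = 13.953 / 35.39 = 0.3943 hr

0.3943 hr


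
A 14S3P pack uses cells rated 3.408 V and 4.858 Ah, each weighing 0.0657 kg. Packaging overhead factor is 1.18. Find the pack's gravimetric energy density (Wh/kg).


Step 1: V_pack = 14 * 3.408 = 47.712 V
Step 2: C_pack = 3 * 4.858 = 14.574 Ah
Step 3: E_pack = V_pack * C_pack = 47.712 * 14.574 = 695.35 Wh
Step 4: m_pack = 14 * 3 * 0.0657 * 1.18 = 3.2561 kg
Step 5: ED = E_pack / m_pack = 695.35 / 3.2561 = 213.6 Wh/kg

213.6 Wh/kg


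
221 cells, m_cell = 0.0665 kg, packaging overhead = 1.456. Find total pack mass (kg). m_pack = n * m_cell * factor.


Cell mass sum = 221 * 0.0665 = 14.697 kg
With overhead 1.456: m_pack = 14.697 * 1.456 = 21.40 kg

21.40 kg


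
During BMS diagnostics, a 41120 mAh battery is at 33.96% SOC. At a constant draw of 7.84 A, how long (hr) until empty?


Convert: C_total = 41120 mAh = 41.12 Ah
Step 1: remaining = SOC/100 * C_total = 33.96/100 * 41.12 = 13.964 Ah
Step 2: t = remaining / I = 13.964 / 7.84 = 1.781 hr

1.781 hr


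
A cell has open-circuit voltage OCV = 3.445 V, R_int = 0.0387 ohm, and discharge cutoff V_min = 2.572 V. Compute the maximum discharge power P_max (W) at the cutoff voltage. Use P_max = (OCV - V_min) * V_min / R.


dV = OCV - V_min = 0.873 V (so I_max = dV / R)
P_max = dV * V_min / R = 0.873 * 2.572 / 0.0387 = 58.02 W

58.02 W


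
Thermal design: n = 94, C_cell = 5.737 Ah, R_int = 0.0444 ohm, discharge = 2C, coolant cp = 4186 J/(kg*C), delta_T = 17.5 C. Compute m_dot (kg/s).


Step 1: I = 2 * 5.737 = 11.474 A
Step 2: Q_cell = I^2 * R = 11.474^2 * 0.0444 = 5.8454 W
Step 3: Q_total = 94 * 5.8454 = 549.47 W
Step 4: m_dot = Q_total / (cp * dT) = 549.47 / (4186 * 17.5) = 0.007501 kg/s

0.007501 kg/s


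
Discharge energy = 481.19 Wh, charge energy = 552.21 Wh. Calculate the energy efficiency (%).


Round-trip efficiency = 481.19/552.21 * 100% = 87.14%

87.14%


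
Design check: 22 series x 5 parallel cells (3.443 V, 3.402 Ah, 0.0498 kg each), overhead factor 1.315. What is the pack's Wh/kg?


Step 1: V_pack = 22 * 3.443 = 75.746 V
Step 2: C_pack = 5 * 3.402 = 17.01 Ah
Step 3: E_pack = V_pack * C_pack = 75.746 * 17.01 = 1288.4 Wh
Step 4: m_pack = 22 * 5 * 0.0498 * 1.315 = 7.2036 kg
Step 5: ED = E_pack / m_pack = 1288.4 / 7.2036 = 178.9 Wh/kg

178.9 Wh/kg


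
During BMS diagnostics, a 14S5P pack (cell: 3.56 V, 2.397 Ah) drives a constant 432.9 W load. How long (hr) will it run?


Step 1: E_pack = Ns * V_cell * Np * C_cell = 14 * 3.56 * 5 * 2.397 = 597.33 Wh
Step 2: t = E_pack / P = 597.33 / 432.9 = 1.380 hr

1.380 hr


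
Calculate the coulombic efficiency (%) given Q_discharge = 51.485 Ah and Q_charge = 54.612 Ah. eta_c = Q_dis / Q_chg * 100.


eta_c = Q_dis / Q_chg * 100 = 51.485 / 54.612 * 100 = 94.27%

94.27%


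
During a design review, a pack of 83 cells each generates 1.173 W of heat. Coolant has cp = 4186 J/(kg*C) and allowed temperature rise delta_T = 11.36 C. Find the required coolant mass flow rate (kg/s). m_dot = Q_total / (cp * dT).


Step 1: Total heat Q = 83 * 1.173 W = 97.359 W
Step 2: denom = cp * dT = 4186 * 11.36 = 47553
Step 3: m_dot = 97.359 / 47553 = 0.002047 kg/s

0.002047 kg/s


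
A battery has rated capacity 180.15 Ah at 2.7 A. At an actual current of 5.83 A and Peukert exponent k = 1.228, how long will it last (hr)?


t_rated = C / I_rated = 180.15 / 2.7 = 66.722 hr
(I_rated/I)^k = (0.46312)^1.228 = 0.38857
t = t_rated * (I_rated/I)^k = 66.722 * 0.38857 = 25.93 hr

25.93 hr


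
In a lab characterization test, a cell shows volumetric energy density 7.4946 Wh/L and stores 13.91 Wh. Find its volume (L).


V = E / ED = 13.91 / 7.4946 = 1.856 L

1.856 L


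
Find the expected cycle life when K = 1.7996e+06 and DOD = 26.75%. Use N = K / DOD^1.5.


DOD^1.5 = 138.35
N = K / DOD^1.5 = 1.7996e+06 / 138.35 = 13010

13010 cycles


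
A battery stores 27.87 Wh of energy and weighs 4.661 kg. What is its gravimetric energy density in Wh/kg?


Specific energy = 27.87 Wh / 4.661 kg = 5.979 Wh/kg

5.979 Wh/kg


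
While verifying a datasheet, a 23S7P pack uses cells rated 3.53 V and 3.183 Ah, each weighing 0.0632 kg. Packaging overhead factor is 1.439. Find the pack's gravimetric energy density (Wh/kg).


Step 1: V_pack = 23 * 3.53 = 81.19 V
Step 2: C_pack = 7 * 3.183 = 22.281 Ah
Step 3: E_pack = V_pack * C_pack = 81.19 * 22.281 = 1809 Wh
Step 4: m_pack = 23 * 7 * 0.0632 * 1.439 = 14.642 kg
Step 5: ED = E_pack / m_pack = 1809 / 14.642 = 123.5 Wh/kg

123.5 Wh/kg


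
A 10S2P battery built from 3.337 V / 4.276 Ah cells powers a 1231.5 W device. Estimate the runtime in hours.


Step 1: E_pack = Ns * V_cell * Np * C_cell = 10 * 3.337 * 2 * 4.276 = 285.38 Wh
Step 2: t = E_pack / P = 285.38 / 1231.5 = 0.2317 hr

0.2317 hr


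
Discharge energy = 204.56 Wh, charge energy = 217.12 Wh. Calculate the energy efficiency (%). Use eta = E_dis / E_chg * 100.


Round-trip efficiency = 204.56/217.12 * 100% = 94.22%

94.22%


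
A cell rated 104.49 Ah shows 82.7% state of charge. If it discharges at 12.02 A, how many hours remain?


Step 1: remaining = SOC/100 * C_total = 82.7/100 * 104.49 = 86.413 Ah
Step 2: t = remaining / I = 86.413 / 12.02 = 7.189 hr

7.189 hr


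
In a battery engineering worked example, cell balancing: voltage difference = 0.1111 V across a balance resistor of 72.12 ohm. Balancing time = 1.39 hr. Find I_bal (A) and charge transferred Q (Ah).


I_bal = dV / R = 0.1111 / 72.12 = 0.0015405 A
Q = I_bal * t = 0.0015405 * 1.39 = 0.002141 Ah

I=0.0015405 A, Q=0.002141 Ah


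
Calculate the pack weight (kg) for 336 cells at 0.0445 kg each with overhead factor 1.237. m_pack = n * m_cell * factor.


m_pack = n * m_cell * overhead = 336 * 0.0445 * 1.237 = 18.50 kg

18.50 kg


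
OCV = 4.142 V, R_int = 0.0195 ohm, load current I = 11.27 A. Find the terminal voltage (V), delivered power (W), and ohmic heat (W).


Step 1: V_terminal = OCV - I*R = 4.142 - 11.27 * 0.0195 = 3.9222 V
Step 2: P_out = V_terminal * I = 3.9222 * 11.27 = 44.20 W
Step 3: Q = I^2 * R = 11.27^2 * 0.0195 = 2.477 W

V=3.9222 V, P=44.20 W, Q=2.477 W


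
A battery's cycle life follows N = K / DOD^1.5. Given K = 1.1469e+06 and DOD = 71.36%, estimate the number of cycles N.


DOD^1.5 = 602.81
N = K / DOD^1.5 = 1.1469e+06 / 602.81 = 1903

1903 cycles


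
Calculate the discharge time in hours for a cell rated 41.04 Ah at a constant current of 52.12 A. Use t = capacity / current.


t = capacity / current = 41.04 / 52.12 = 0.7874 hr

0.7874 hr


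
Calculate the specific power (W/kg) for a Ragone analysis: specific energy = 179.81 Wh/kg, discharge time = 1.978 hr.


Specific power = 179.81 Wh/kg / 1.978 hr = 90.90 W/kg

90.90 W/kg


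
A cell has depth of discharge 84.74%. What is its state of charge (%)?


SOC = 100 - DOD = 100 - 84.74 = 15.26%

15.26%
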